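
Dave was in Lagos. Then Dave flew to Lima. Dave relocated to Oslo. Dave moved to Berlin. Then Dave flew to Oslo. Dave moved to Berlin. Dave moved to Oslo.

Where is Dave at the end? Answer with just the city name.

Answer: Oslo

Derivation:
Tracking Dave's location:
Start: Dave is in Lagos.
After move 1: Lagos -> Lima. Dave is in Lima.
After move 2: Lima -> Oslo. Dave is in Oslo.
After move 3: Oslo -> Berlin. Dave is in Berlin.
After move 4: Berlin -> Oslo. Dave is in Oslo.
After move 5: Oslo -> Berlin. Dave is in Berlin.
After move 6: Berlin -> Oslo. Dave is in Oslo.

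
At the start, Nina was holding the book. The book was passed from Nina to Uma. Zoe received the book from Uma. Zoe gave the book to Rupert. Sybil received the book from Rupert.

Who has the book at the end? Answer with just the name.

Answer: Sybil

Derivation:
Tracking the book through each event:
Start: Nina has the book.
After event 1: Uma has the book.
After event 2: Zoe has the book.
After event 3: Rupert has the book.
After event 4: Sybil has the book.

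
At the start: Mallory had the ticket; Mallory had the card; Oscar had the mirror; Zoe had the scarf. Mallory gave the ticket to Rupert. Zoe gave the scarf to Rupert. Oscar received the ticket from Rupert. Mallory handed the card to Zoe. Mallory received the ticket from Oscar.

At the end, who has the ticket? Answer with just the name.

Answer: Mallory

Derivation:
Tracking all object holders:
Start: ticket:Mallory, card:Mallory, mirror:Oscar, scarf:Zoe
Event 1 (give ticket: Mallory -> Rupert). State: ticket:Rupert, card:Mallory, mirror:Oscar, scarf:Zoe
Event 2 (give scarf: Zoe -> Rupert). State: ticket:Rupert, card:Mallory, mirror:Oscar, scarf:Rupert
Event 3 (give ticket: Rupert -> Oscar). State: ticket:Oscar, card:Mallory, mirror:Oscar, scarf:Rupert
Event 4 (give card: Mallory -> Zoe). State: ticket:Oscar, card:Zoe, mirror:Oscar, scarf:Rupert
Event 5 (give ticket: Oscar -> Mallory). State: ticket:Mallory, card:Zoe, mirror:Oscar, scarf:Rupert

Final state: ticket:Mallory, card:Zoe, mirror:Oscar, scarf:Rupert
The ticket is held by Mallory.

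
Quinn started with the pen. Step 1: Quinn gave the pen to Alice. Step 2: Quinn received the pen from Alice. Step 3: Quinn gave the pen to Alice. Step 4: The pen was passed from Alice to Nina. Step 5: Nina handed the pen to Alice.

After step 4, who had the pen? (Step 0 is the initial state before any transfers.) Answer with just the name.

Tracking the pen holder through step 4:
After step 0 (start): Quinn
After step 1: Alice
After step 2: Quinn
After step 3: Alice
After step 4: Nina

At step 4, the holder is Nina.

Answer: Nina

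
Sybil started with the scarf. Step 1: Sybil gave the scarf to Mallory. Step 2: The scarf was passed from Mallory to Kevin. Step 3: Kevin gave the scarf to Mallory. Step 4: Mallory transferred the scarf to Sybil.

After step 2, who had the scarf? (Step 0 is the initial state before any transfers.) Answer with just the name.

Tracking the scarf holder through step 2:
After step 0 (start): Sybil
After step 1: Mallory
After step 2: Kevin

At step 2, the holder is Kevin.

Answer: Kevin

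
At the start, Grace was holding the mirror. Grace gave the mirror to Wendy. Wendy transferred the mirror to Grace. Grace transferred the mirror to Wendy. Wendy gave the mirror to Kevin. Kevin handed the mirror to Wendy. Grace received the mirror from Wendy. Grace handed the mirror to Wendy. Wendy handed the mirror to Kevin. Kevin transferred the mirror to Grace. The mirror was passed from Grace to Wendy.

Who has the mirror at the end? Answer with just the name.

Answer: Wendy

Derivation:
Tracking the mirror through each event:
Start: Grace has the mirror.
After event 1: Wendy has the mirror.
After event 2: Grace has the mirror.
After event 3: Wendy has the mirror.
After event 4: Kevin has the mirror.
After event 5: Wendy has the mirror.
After event 6: Grace has the mirror.
After event 7: Wendy has the mirror.
After event 8: Kevin has the mirror.
After event 9: Grace has the mirror.
After event 10: Wendy has the mirror.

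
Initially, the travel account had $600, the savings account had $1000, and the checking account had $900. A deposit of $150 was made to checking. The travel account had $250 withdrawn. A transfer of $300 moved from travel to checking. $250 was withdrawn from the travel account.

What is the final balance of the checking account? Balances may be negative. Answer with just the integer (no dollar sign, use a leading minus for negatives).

Tracking account balances step by step:
Start: travel=600, savings=1000, checking=900
Event 1 (deposit 150 to checking): checking: 900 + 150 = 1050. Balances: travel=600, savings=1000, checking=1050
Event 2 (withdraw 250 from travel): travel: 600 - 250 = 350. Balances: travel=350, savings=1000, checking=1050
Event 3 (transfer 300 travel -> checking): travel: 350 - 300 = 50, checking: 1050 + 300 = 1350. Balances: travel=50, savings=1000, checking=1350
Event 4 (withdraw 250 from travel): travel: 50 - 250 = -200. Balances: travel=-200, savings=1000, checking=1350

Final balance of checking: 1350

Answer: 1350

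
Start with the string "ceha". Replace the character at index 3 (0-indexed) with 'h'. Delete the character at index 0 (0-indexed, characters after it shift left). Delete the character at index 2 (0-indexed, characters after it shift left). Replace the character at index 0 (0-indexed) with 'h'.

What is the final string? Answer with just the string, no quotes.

Answer: hh

Derivation:
Applying each edit step by step:
Start: "ceha"
Op 1 (replace idx 3: 'a' -> 'h'): "ceha" -> "cehh"
Op 2 (delete idx 0 = 'c'): "cehh" -> "ehh"
Op 3 (delete idx 2 = 'h'): "ehh" -> "eh"
Op 4 (replace idx 0: 'e' -> 'h'): "eh" -> "hh"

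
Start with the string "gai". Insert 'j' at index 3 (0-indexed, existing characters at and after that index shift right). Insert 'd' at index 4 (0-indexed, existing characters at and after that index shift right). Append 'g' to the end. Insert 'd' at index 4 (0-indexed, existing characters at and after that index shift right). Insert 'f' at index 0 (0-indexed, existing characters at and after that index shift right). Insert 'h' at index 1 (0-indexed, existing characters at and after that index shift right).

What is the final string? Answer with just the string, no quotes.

Answer: fhgaijddg

Derivation:
Applying each edit step by step:
Start: "gai"
Op 1 (insert 'j' at idx 3): "gai" -> "gaij"
Op 2 (insert 'd' at idx 4): "gaij" -> "gaijd"
Op 3 (append 'g'): "gaijd" -> "gaijdg"
Op 4 (insert 'd' at idx 4): "gaijdg" -> "gaijddg"
Op 5 (insert 'f' at idx 0): "gaijddg" -> "fgaijddg"
Op 6 (insert 'h' at idx 1): "fgaijddg" -> "fhgaijddg"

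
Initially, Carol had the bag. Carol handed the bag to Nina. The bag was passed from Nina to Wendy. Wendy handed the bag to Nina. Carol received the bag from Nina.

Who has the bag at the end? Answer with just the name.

Tracking the bag through each event:
Start: Carol has the bag.
After event 1: Nina has the bag.
After event 2: Wendy has the bag.
After event 3: Nina has the bag.
After event 4: Carol has the bag.

Answer: Carol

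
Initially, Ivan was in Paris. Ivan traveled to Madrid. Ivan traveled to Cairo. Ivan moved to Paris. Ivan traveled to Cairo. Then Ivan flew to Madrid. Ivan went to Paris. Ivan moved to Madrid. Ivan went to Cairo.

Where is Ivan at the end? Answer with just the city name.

Answer: Cairo

Derivation:
Tracking Ivan's location:
Start: Ivan is in Paris.
After move 1: Paris -> Madrid. Ivan is in Madrid.
After move 2: Madrid -> Cairo. Ivan is in Cairo.
After move 3: Cairo -> Paris. Ivan is in Paris.
After move 4: Paris -> Cairo. Ivan is in Cairo.
After move 5: Cairo -> Madrid. Ivan is in Madrid.
After move 6: Madrid -> Paris. Ivan is in Paris.
After move 7: Paris -> Madrid. Ivan is in Madrid.
After move 8: Madrid -> Cairo. Ivan is in Cairo.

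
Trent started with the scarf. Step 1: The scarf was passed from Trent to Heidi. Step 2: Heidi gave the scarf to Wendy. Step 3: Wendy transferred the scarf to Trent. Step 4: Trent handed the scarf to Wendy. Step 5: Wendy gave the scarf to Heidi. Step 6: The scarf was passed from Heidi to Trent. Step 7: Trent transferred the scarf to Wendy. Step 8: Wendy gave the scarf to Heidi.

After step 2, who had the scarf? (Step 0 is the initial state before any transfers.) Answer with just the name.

Tracking the scarf holder through step 2:
After step 0 (start): Trent
After step 1: Heidi
After step 2: Wendy

At step 2, the holder is Wendy.

Answer: Wendy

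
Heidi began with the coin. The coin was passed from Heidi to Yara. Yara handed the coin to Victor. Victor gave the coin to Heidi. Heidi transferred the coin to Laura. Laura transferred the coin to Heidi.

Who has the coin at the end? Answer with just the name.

Answer: Heidi

Derivation:
Tracking the coin through each event:
Start: Heidi has the coin.
After event 1: Yara has the coin.
After event 2: Victor has the coin.
After event 3: Heidi has the coin.
After event 4: Laura has the coin.
After event 5: Heidi has the coin.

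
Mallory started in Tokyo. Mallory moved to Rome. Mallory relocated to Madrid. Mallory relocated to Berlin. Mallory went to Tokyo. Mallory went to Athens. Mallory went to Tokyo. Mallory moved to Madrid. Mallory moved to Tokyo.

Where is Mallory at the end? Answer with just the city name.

Answer: Tokyo

Derivation:
Tracking Mallory's location:
Start: Mallory is in Tokyo.
After move 1: Tokyo -> Rome. Mallory is in Rome.
After move 2: Rome -> Madrid. Mallory is in Madrid.
After move 3: Madrid -> Berlin. Mallory is in Berlin.
After move 4: Berlin -> Tokyo. Mallory is in Tokyo.
After move 5: Tokyo -> Athens. Mallory is in Athens.
After move 6: Athens -> Tokyo. Mallory is in Tokyo.
After move 7: Tokyo -> Madrid. Mallory is in Madrid.
After move 8: Madrid -> Tokyo. Mallory is in Tokyo.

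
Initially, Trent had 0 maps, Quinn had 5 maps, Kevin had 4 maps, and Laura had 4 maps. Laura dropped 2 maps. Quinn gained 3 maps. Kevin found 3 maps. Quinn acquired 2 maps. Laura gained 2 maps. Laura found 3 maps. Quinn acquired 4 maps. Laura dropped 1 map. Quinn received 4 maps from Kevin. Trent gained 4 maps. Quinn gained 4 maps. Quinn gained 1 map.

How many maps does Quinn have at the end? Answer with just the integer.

Tracking counts step by step:
Start: Trent=0, Quinn=5, Kevin=4, Laura=4
Event 1 (Laura -2): Laura: 4 -> 2. State: Trent=0, Quinn=5, Kevin=4, Laura=2
Event 2 (Quinn +3): Quinn: 5 -> 8. State: Trent=0, Quinn=8, Kevin=4, Laura=2
Event 3 (Kevin +3): Kevin: 4 -> 7. State: Trent=0, Quinn=8, Kevin=7, Laura=2
Event 4 (Quinn +2): Quinn: 8 -> 10. State: Trent=0, Quinn=10, Kevin=7, Laura=2
Event 5 (Laura +2): Laura: 2 -> 4. State: Trent=0, Quinn=10, Kevin=7, Laura=4
Event 6 (Laura +3): Laura: 4 -> 7. State: Trent=0, Quinn=10, Kevin=7, Laura=7
Event 7 (Quinn +4): Quinn: 10 -> 14. State: Trent=0, Quinn=14, Kevin=7, Laura=7
Event 8 (Laura -1): Laura: 7 -> 6. State: Trent=0, Quinn=14, Kevin=7, Laura=6
Event 9 (Kevin -> Quinn, 4): Kevin: 7 -> 3, Quinn: 14 -> 18. State: Trent=0, Quinn=18, Kevin=3, Laura=6
Event 10 (Trent +4): Trent: 0 -> 4. State: Trent=4, Quinn=18, Kevin=3, Laura=6
Event 11 (Quinn +4): Quinn: 18 -> 22. State: Trent=4, Quinn=22, Kevin=3, Laura=6
Event 12 (Quinn +1): Quinn: 22 -> 23. State: Trent=4, Quinn=23, Kevin=3, Laura=6

Quinn's final count: 23

Answer: 23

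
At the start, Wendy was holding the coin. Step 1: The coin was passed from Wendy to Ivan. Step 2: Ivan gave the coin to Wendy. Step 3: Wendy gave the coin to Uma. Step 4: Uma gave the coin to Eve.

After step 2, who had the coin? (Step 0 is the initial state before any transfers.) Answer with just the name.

Tracking the coin holder through step 2:
After step 0 (start): Wendy
After step 1: Ivan
After step 2: Wendy

At step 2, the holder is Wendy.

Answer: Wendy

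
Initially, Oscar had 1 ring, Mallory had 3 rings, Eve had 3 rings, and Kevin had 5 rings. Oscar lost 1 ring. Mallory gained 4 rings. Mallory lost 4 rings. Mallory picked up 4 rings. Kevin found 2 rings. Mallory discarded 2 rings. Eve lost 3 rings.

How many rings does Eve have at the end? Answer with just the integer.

Answer: 0

Derivation:
Tracking counts step by step:
Start: Oscar=1, Mallory=3, Eve=3, Kevin=5
Event 1 (Oscar -1): Oscar: 1 -> 0. State: Oscar=0, Mallory=3, Eve=3, Kevin=5
Event 2 (Mallory +4): Mallory: 3 -> 7. State: Oscar=0, Mallory=7, Eve=3, Kevin=5
Event 3 (Mallory -4): Mallory: 7 -> 3. State: Oscar=0, Mallory=3, Eve=3, Kevin=5
Event 4 (Mallory +4): Mallory: 3 -> 7. State: Oscar=0, Mallory=7, Eve=3, Kevin=5
Event 5 (Kevin +2): Kevin: 5 -> 7. State: Oscar=0, Mallory=7, Eve=3, Kevin=7
Event 6 (Mallory -2): Mallory: 7 -> 5. State: Oscar=0, Mallory=5, Eve=3, Kevin=7
Event 7 (Eve -3): Eve: 3 -> 0. State: Oscar=0, Mallory=5, Eve=0, Kevin=7

Eve's final count: 0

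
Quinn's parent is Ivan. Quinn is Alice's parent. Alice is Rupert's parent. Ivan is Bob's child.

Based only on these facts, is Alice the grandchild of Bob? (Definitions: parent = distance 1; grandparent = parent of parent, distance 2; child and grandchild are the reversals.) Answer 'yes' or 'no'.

Answer: no

Derivation:
Reconstructing the parent chain from the given facts:
  Bob -> Ivan -> Quinn -> Alice -> Rupert
(each arrow means 'parent of the next')
Positions in the chain (0 = top):
  position of Bob: 0
  position of Ivan: 1
  position of Quinn: 2
  position of Alice: 3
  position of Rupert: 4

Alice is at position 3, Bob is at position 0; signed distance (j - i) = -3.
'grandchild' requires j - i = -2. Actual distance is -3, so the relation does NOT hold.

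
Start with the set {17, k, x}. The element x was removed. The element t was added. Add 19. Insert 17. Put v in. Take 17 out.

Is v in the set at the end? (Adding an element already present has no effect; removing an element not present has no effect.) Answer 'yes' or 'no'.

Answer: yes

Derivation:
Tracking the set through each operation:
Start: {17, k, x}
Event 1 (remove x): removed. Set: {17, k}
Event 2 (add t): added. Set: {17, k, t}
Event 3 (add 19): added. Set: {17, 19, k, t}
Event 4 (add 17): already present, no change. Set: {17, 19, k, t}
Event 5 (add v): added. Set: {17, 19, k, t, v}
Event 6 (remove 17): removed. Set: {19, k, t, v}

Final set: {19, k, t, v} (size 4)
v is in the final set.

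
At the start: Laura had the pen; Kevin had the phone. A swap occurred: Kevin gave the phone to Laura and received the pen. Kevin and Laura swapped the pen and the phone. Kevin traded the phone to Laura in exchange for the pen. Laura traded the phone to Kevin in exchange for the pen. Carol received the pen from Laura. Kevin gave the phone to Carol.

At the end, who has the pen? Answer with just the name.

Tracking all object holders:
Start: pen:Laura, phone:Kevin
Event 1 (swap phone<->pen: now phone:Laura, pen:Kevin). State: pen:Kevin, phone:Laura
Event 2 (swap pen<->phone: now pen:Laura, phone:Kevin). State: pen:Laura, phone:Kevin
Event 3 (swap phone<->pen: now phone:Laura, pen:Kevin). State: pen:Kevin, phone:Laura
Event 4 (swap phone<->pen: now phone:Kevin, pen:Laura). State: pen:Laura, phone:Kevin
Event 5 (give pen: Laura -> Carol). State: pen:Carol, phone:Kevin
Event 6 (give phone: Kevin -> Carol). State: pen:Carol, phone:Carol

Final state: pen:Carol, phone:Carol
The pen is held by Carol.

Answer: Carol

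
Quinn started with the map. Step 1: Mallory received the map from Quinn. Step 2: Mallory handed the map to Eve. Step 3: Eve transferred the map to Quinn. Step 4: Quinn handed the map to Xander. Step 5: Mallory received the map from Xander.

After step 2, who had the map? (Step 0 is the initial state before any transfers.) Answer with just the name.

Answer: Eve

Derivation:
Tracking the map holder through step 2:
After step 0 (start): Quinn
After step 1: Mallory
After step 2: Eve

At step 2, the holder is Eve.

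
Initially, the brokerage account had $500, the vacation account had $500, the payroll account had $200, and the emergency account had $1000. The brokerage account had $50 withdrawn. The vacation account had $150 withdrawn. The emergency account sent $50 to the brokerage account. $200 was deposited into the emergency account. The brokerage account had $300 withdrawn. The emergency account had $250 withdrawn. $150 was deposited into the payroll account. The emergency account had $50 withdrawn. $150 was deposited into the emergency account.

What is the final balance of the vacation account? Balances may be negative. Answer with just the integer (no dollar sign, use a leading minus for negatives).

Answer: 350

Derivation:
Tracking account balances step by step:
Start: brokerage=500, vacation=500, payroll=200, emergency=1000
Event 1 (withdraw 50 from brokerage): brokerage: 500 - 50 = 450. Balances: brokerage=450, vacation=500, payroll=200, emergency=1000
Event 2 (withdraw 150 from vacation): vacation: 500 - 150 = 350. Balances: brokerage=450, vacation=350, payroll=200, emergency=1000
Event 3 (transfer 50 emergency -> brokerage): emergency: 1000 - 50 = 950, brokerage: 450 + 50 = 500. Balances: brokerage=500, vacation=350, payroll=200, emergency=950
Event 4 (deposit 200 to emergency): emergency: 950 + 200 = 1150. Balances: brokerage=500, vacation=350, payroll=200, emergency=1150
Event 5 (withdraw 300 from brokerage): brokerage: 500 - 300 = 200. Balances: brokerage=200, vacation=350, payroll=200, emergency=1150
Event 6 (withdraw 250 from emergency): emergency: 1150 - 250 = 900. Balances: brokerage=200, vacation=350, payroll=200, emergency=900
Event 7 (deposit 150 to payroll): payroll: 200 + 150 = 350. Balances: brokerage=200, vacation=350, payroll=350, emergency=900
Event 8 (withdraw 50 from emergency): emergency: 900 - 50 = 850. Balances: brokerage=200, vacation=350, payroll=350, emergency=850
Event 9 (deposit 150 to emergency): emergency: 850 + 150 = 1000. Balances: brokerage=200, vacation=350, payroll=350, emergency=1000

Final balance of vacation: 350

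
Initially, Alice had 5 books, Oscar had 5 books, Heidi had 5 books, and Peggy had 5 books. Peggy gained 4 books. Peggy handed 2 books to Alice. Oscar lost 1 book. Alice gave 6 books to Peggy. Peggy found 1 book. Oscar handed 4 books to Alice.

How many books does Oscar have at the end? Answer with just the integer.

Answer: 0

Derivation:
Tracking counts step by step:
Start: Alice=5, Oscar=5, Heidi=5, Peggy=5
Event 1 (Peggy +4): Peggy: 5 -> 9. State: Alice=5, Oscar=5, Heidi=5, Peggy=9
Event 2 (Peggy -> Alice, 2): Peggy: 9 -> 7, Alice: 5 -> 7. State: Alice=7, Oscar=5, Heidi=5, Peggy=7
Event 3 (Oscar -1): Oscar: 5 -> 4. State: Alice=7, Oscar=4, Heidi=5, Peggy=7
Event 4 (Alice -> Peggy, 6): Alice: 7 -> 1, Peggy: 7 -> 13. State: Alice=1, Oscar=4, Heidi=5, Peggy=13
Event 5 (Peggy +1): Peggy: 13 -> 14. State: Alice=1, Oscar=4, Heidi=5, Peggy=14
Event 6 (Oscar -> Alice, 4): Oscar: 4 -> 0, Alice: 1 -> 5. State: Alice=5, Oscar=0, Heidi=5, Peggy=14

Oscar's final count: 0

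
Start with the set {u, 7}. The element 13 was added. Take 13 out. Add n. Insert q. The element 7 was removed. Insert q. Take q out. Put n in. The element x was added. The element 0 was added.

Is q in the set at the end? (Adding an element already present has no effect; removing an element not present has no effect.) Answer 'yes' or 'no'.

Answer: no

Derivation:
Tracking the set through each operation:
Start: {7, u}
Event 1 (add 13): added. Set: {13, 7, u}
Event 2 (remove 13): removed. Set: {7, u}
Event 3 (add n): added. Set: {7, n, u}
Event 4 (add q): added. Set: {7, n, q, u}
Event 5 (remove 7): removed. Set: {n, q, u}
Event 6 (add q): already present, no change. Set: {n, q, u}
Event 7 (remove q): removed. Set: {n, u}
Event 8 (add n): already present, no change. Set: {n, u}
Event 9 (add x): added. Set: {n, u, x}
Event 10 (add 0): added. Set: {0, n, u, x}

Final set: {0, n, u, x} (size 4)
q is NOT in the final set.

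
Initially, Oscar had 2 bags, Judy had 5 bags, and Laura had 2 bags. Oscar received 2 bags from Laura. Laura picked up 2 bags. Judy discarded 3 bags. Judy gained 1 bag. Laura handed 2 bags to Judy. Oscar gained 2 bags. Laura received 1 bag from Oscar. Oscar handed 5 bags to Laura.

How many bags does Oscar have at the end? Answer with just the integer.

Answer: 0

Derivation:
Tracking counts step by step:
Start: Oscar=2, Judy=5, Laura=2
Event 1 (Laura -> Oscar, 2): Laura: 2 -> 0, Oscar: 2 -> 4. State: Oscar=4, Judy=5, Laura=0
Event 2 (Laura +2): Laura: 0 -> 2. State: Oscar=4, Judy=5, Laura=2
Event 3 (Judy -3): Judy: 5 -> 2. State: Oscar=4, Judy=2, Laura=2
Event 4 (Judy +1): Judy: 2 -> 3. State: Oscar=4, Judy=3, Laura=2
Event 5 (Laura -> Judy, 2): Laura: 2 -> 0, Judy: 3 -> 5. State: Oscar=4, Judy=5, Laura=0
Event 6 (Oscar +2): Oscar: 4 -> 6. State: Oscar=6, Judy=5, Laura=0
Event 7 (Oscar -> Laura, 1): Oscar: 6 -> 5, Laura: 0 -> 1. State: Oscar=5, Judy=5, Laura=1
Event 8 (Oscar -> Laura, 5): Oscar: 5 -> 0, Laura: 1 -> 6. State: Oscar=0, Judy=5, Laura=6

Oscar's final count: 0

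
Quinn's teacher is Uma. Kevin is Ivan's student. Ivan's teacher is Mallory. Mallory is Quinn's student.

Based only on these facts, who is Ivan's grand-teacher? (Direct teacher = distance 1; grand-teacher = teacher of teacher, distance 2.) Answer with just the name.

Reconstructing the teacher chain from the given facts:
  Uma -> Quinn -> Mallory -> Ivan -> Kevin
(each arrow means 'teacher of the next')
Positions in the chain (0 = top):
  position of Uma: 0
  position of Quinn: 1
  position of Mallory: 2
  position of Ivan: 3
  position of Kevin: 4

Ivan is at position 3; the grand-teacher is 2 steps up the chain, i.e. position 1: Quinn.

Answer: Quinn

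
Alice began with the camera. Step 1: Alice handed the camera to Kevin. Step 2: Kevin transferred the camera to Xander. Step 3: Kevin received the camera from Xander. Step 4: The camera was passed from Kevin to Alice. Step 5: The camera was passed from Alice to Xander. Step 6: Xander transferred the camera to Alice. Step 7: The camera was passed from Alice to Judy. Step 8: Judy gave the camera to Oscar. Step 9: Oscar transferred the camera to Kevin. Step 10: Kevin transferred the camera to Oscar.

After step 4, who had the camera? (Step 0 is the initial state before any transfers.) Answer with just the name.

Answer: Alice

Derivation:
Tracking the camera holder through step 4:
After step 0 (start): Alice
After step 1: Kevin
After step 2: Xander
After step 3: Kevin
After step 4: Alice

At step 4, the holder is Alice.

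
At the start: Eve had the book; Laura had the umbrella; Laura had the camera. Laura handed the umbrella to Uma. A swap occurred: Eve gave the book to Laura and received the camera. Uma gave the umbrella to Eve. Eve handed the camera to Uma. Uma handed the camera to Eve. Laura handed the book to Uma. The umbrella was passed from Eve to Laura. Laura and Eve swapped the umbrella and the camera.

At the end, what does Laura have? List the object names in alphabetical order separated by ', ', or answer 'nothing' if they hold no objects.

Answer: camera

Derivation:
Tracking all object holders:
Start: book:Eve, umbrella:Laura, camera:Laura
Event 1 (give umbrella: Laura -> Uma). State: book:Eve, umbrella:Uma, camera:Laura
Event 2 (swap book<->camera: now book:Laura, camera:Eve). State: book:Laura, umbrella:Uma, camera:Eve
Event 3 (give umbrella: Uma -> Eve). State: book:Laura, umbrella:Eve, camera:Eve
Event 4 (give camera: Eve -> Uma). State: book:Laura, umbrella:Eve, camera:Uma
Event 5 (give camera: Uma -> Eve). State: book:Laura, umbrella:Eve, camera:Eve
Event 6 (give book: Laura -> Uma). State: book:Uma, umbrella:Eve, camera:Eve
Event 7 (give umbrella: Eve -> Laura). State: book:Uma, umbrella:Laura, camera:Eve
Event 8 (swap umbrella<->camera: now umbrella:Eve, camera:Laura). State: book:Uma, umbrella:Eve, camera:Laura

Final state: book:Uma, umbrella:Eve, camera:Laura
Laura holds: camera.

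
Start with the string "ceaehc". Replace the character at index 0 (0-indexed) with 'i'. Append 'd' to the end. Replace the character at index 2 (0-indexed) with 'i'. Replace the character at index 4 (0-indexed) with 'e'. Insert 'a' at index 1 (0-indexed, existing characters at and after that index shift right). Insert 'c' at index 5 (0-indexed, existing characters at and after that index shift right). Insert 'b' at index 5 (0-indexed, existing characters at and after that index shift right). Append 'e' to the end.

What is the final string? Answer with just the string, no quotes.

Answer: iaeiebcecde

Derivation:
Applying each edit step by step:
Start: "ceaehc"
Op 1 (replace idx 0: 'c' -> 'i'): "ceaehc" -> "ieaehc"
Op 2 (append 'd'): "ieaehc" -> "ieaehcd"
Op 3 (replace idx 2: 'a' -> 'i'): "ieaehcd" -> "ieiehcd"
Op 4 (replace idx 4: 'h' -> 'e'): "ieiehcd" -> "ieieecd"
Op 5 (insert 'a' at idx 1): "ieieecd" -> "iaeieecd"
Op 6 (insert 'c' at idx 5): "iaeieecd" -> "iaeiececd"
Op 7 (insert 'b' at idx 5): "iaeiececd" -> "iaeiebcecd"
Op 8 (append 'e'): "iaeiebcecd" -> "iaeiebcecde"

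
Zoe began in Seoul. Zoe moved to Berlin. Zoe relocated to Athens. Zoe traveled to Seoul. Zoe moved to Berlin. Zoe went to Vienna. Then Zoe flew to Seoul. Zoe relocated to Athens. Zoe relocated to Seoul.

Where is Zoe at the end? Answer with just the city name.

Answer: Seoul

Derivation:
Tracking Zoe's location:
Start: Zoe is in Seoul.
After move 1: Seoul -> Berlin. Zoe is in Berlin.
After move 2: Berlin -> Athens. Zoe is in Athens.
After move 3: Athens -> Seoul. Zoe is in Seoul.
After move 4: Seoul -> Berlin. Zoe is in Berlin.
After move 5: Berlin -> Vienna. Zoe is in Vienna.
After move 6: Vienna -> Seoul. Zoe is in Seoul.
After move 7: Seoul -> Athens. Zoe is in Athens.
After move 8: Athens -> Seoul. Zoe is in Seoul.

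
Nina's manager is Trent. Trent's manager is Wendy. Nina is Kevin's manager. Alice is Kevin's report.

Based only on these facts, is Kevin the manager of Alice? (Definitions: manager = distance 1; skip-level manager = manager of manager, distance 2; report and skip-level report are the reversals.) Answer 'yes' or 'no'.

Reconstructing the manager chain from the given facts:
  Wendy -> Trent -> Nina -> Kevin -> Alice
(each arrow means 'manager of the next')
Positions in the chain (0 = top):
  position of Wendy: 0
  position of Trent: 1
  position of Nina: 2
  position of Kevin: 3
  position of Alice: 4

Kevin is at position 3, Alice is at position 4; signed distance (j - i) = 1.
'manager' requires j - i = 1. Actual distance is 1, so the relation HOLDS.

Answer: yes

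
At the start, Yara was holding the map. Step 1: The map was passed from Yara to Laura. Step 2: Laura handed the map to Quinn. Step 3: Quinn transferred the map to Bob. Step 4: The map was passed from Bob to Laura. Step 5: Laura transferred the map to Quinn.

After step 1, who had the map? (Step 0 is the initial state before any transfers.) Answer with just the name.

Tracking the map holder through step 1:
After step 0 (start): Yara
After step 1: Laura

At step 1, the holder is Laura.

Answer: Laura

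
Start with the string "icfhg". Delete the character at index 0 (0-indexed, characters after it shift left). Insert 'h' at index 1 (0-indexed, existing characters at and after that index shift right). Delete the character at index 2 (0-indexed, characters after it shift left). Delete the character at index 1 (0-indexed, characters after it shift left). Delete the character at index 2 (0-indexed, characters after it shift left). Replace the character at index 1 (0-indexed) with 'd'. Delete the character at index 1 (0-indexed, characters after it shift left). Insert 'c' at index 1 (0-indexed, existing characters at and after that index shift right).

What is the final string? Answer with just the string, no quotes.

Answer: cc

Derivation:
Applying each edit step by step:
Start: "icfhg"
Op 1 (delete idx 0 = 'i'): "icfhg" -> "cfhg"
Op 2 (insert 'h' at idx 1): "cfhg" -> "chfhg"
Op 3 (delete idx 2 = 'f'): "chfhg" -> "chhg"
Op 4 (delete idx 1 = 'h'): "chhg" -> "chg"
Op 5 (delete idx 2 = 'g'): "chg" -> "ch"
Op 6 (replace idx 1: 'h' -> 'd'): "ch" -> "cd"
Op 7 (delete idx 1 = 'd'): "cd" -> "c"
Op 8 (insert 'c' at idx 1): "c" -> "cc"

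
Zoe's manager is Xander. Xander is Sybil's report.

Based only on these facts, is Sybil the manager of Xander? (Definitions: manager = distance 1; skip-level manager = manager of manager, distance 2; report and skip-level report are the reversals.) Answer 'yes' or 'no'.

Answer: yes

Derivation:
Reconstructing the manager chain from the given facts:
  Sybil -> Xander -> Zoe
(each arrow means 'manager of the next')
Positions in the chain (0 = top):
  position of Sybil: 0
  position of Xander: 1
  position of Zoe: 2

Sybil is at position 0, Xander is at position 1; signed distance (j - i) = 1.
'manager' requires j - i = 1. Actual distance is 1, so the relation HOLDS.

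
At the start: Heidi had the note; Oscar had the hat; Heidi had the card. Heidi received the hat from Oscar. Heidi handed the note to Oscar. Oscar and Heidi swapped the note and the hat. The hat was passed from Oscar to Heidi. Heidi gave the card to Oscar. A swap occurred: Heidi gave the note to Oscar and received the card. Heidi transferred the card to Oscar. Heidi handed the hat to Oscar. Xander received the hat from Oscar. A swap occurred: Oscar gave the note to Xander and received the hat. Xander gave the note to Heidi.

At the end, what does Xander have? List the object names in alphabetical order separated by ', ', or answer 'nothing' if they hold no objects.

Tracking all object holders:
Start: note:Heidi, hat:Oscar, card:Heidi
Event 1 (give hat: Oscar -> Heidi). State: note:Heidi, hat:Heidi, card:Heidi
Event 2 (give note: Heidi -> Oscar). State: note:Oscar, hat:Heidi, card:Heidi
Event 3 (swap note<->hat: now note:Heidi, hat:Oscar). State: note:Heidi, hat:Oscar, card:Heidi
Event 4 (give hat: Oscar -> Heidi). State: note:Heidi, hat:Heidi, card:Heidi
Event 5 (give card: Heidi -> Oscar). State: note:Heidi, hat:Heidi, card:Oscar
Event 6 (swap note<->card: now note:Oscar, card:Heidi). State: note:Oscar, hat:Heidi, card:Heidi
Event 7 (give card: Heidi -> Oscar). State: note:Oscar, hat:Heidi, card:Oscar
Event 8 (give hat: Heidi -> Oscar). State: note:Oscar, hat:Oscar, card:Oscar
Event 9 (give hat: Oscar -> Xander). State: note:Oscar, hat:Xander, card:Oscar
Event 10 (swap note<->hat: now note:Xander, hat:Oscar). State: note:Xander, hat:Oscar, card:Oscar
Event 11 (give note: Xander -> Heidi). State: note:Heidi, hat:Oscar, card:Oscar

Final state: note:Heidi, hat:Oscar, card:Oscar
Xander holds: (nothing).

Answer: nothing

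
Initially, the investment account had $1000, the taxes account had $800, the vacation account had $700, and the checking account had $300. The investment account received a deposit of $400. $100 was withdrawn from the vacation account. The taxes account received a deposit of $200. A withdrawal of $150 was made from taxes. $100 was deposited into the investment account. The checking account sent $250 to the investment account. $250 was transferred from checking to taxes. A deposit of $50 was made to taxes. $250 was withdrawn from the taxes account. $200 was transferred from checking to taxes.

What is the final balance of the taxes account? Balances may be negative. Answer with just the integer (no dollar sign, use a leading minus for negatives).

Tracking account balances step by step:
Start: investment=1000, taxes=800, vacation=700, checking=300
Event 1 (deposit 400 to investment): investment: 1000 + 400 = 1400. Balances: investment=1400, taxes=800, vacation=700, checking=300
Event 2 (withdraw 100 from vacation): vacation: 700 - 100 = 600. Balances: investment=1400, taxes=800, vacation=600, checking=300
Event 3 (deposit 200 to taxes): taxes: 800 + 200 = 1000. Balances: investment=1400, taxes=1000, vacation=600, checking=300
Event 4 (withdraw 150 from taxes): taxes: 1000 - 150 = 850. Balances: investment=1400, taxes=850, vacation=600, checking=300
Event 5 (deposit 100 to investment): investment: 1400 + 100 = 1500. Balances: investment=1500, taxes=850, vacation=600, checking=300
Event 6 (transfer 250 checking -> investment): checking: 300 - 250 = 50, investment: 1500 + 250 = 1750. Balances: investment=1750, taxes=850, vacation=600, checking=50
Event 7 (transfer 250 checking -> taxes): checking: 50 - 250 = -200, taxes: 850 + 250 = 1100. Balances: investment=1750, taxes=1100, vacation=600, checking=-200
Event 8 (deposit 50 to taxes): taxes: 1100 + 50 = 1150. Balances: investment=1750, taxes=1150, vacation=600, checking=-200
Event 9 (withdraw 250 from taxes): taxes: 1150 - 250 = 900. Balances: investment=1750, taxes=900, vacation=600, checking=-200
Event 10 (transfer 200 checking -> taxes): checking: -200 - 200 = -400, taxes: 900 + 200 = 1100. Balances: investment=1750, taxes=1100, vacation=600, checking=-400

Final balance of taxes: 1100

Answer: 1100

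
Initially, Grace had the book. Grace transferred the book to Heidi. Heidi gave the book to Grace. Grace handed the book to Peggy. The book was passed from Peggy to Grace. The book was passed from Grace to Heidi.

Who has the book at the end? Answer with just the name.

Answer: Heidi

Derivation:
Tracking the book through each event:
Start: Grace has the book.
After event 1: Heidi has the book.
After event 2: Grace has the book.
After event 3: Peggy has the book.
After event 4: Grace has the book.
After event 5: Heidi has the book.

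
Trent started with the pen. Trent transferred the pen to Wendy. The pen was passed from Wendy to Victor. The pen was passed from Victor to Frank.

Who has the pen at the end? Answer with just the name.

Answer: Frank

Derivation:
Tracking the pen through each event:
Start: Trent has the pen.
After event 1: Wendy has the pen.
After event 2: Victor has the pen.
After event 3: Frank has the pen.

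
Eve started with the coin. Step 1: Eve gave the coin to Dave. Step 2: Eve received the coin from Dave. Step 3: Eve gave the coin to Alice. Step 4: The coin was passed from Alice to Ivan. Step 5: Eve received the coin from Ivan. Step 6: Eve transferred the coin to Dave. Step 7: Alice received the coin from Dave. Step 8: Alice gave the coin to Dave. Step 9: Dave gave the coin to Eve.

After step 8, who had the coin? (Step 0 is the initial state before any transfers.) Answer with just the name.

Tracking the coin holder through step 8:
After step 0 (start): Eve
After step 1: Dave
After step 2: Eve
After step 3: Alice
After step 4: Ivan
After step 5: Eve
After step 6: Dave
After step 7: Alice
After step 8: Dave

At step 8, the holder is Dave.

Answer: Dave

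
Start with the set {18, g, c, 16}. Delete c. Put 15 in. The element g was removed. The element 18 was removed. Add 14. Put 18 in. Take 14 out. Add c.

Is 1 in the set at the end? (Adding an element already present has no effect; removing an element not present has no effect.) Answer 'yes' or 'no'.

Answer: no

Derivation:
Tracking the set through each operation:
Start: {16, 18, c, g}
Event 1 (remove c): removed. Set: {16, 18, g}
Event 2 (add 15): added. Set: {15, 16, 18, g}
Event 3 (remove g): removed. Set: {15, 16, 18}
Event 4 (remove 18): removed. Set: {15, 16}
Event 5 (add 14): added. Set: {14, 15, 16}
Event 6 (add 18): added. Set: {14, 15, 16, 18}
Event 7 (remove 14): removed. Set: {15, 16, 18}
Event 8 (add c): added. Set: {15, 16, 18, c}

Final set: {15, 16, 18, c} (size 4)
1 is NOT in the final set.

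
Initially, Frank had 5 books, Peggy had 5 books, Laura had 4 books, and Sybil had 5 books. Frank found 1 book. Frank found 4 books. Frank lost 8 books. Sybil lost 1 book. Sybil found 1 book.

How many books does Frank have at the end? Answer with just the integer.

Answer: 2

Derivation:
Tracking counts step by step:
Start: Frank=5, Peggy=5, Laura=4, Sybil=5
Event 1 (Frank +1): Frank: 5 -> 6. State: Frank=6, Peggy=5, Laura=4, Sybil=5
Event 2 (Frank +4): Frank: 6 -> 10. State: Frank=10, Peggy=5, Laura=4, Sybil=5
Event 3 (Frank -8): Frank: 10 -> 2. State: Frank=2, Peggy=5, Laura=4, Sybil=5
Event 4 (Sybil -1): Sybil: 5 -> 4. State: Frank=2, Peggy=5, Laura=4, Sybil=4
Event 5 (Sybil +1): Sybil: 4 -> 5. State: Frank=2, Peggy=5, Laura=4, Sybil=5

Frank's final count: 2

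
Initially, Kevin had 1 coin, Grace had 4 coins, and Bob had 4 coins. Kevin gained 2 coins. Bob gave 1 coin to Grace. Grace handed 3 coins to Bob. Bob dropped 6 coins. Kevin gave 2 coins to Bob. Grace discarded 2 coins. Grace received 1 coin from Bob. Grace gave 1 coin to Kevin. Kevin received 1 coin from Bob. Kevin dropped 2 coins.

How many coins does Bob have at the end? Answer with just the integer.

Answer: 0

Derivation:
Tracking counts step by step:
Start: Kevin=1, Grace=4, Bob=4
Event 1 (Kevin +2): Kevin: 1 -> 3. State: Kevin=3, Grace=4, Bob=4
Event 2 (Bob -> Grace, 1): Bob: 4 -> 3, Grace: 4 -> 5. State: Kevin=3, Grace=5, Bob=3
Event 3 (Grace -> Bob, 3): Grace: 5 -> 2, Bob: 3 -> 6. State: Kevin=3, Grace=2, Bob=6
Event 4 (Bob -6): Bob: 6 -> 0. State: Kevin=3, Grace=2, Bob=0
Event 5 (Kevin -> Bob, 2): Kevin: 3 -> 1, Bob: 0 -> 2. State: Kevin=1, Grace=2, Bob=2
Event 6 (Grace -2): Grace: 2 -> 0. State: Kevin=1, Grace=0, Bob=2
Event 7 (Bob -> Grace, 1): Bob: 2 -> 1, Grace: 0 -> 1. State: Kevin=1, Grace=1, Bob=1
Event 8 (Grace -> Kevin, 1): Grace: 1 -> 0, Kevin: 1 -> 2. State: Kevin=2, Grace=0, Bob=1
Event 9 (Bob -> Kevin, 1): Bob: 1 -> 0, Kevin: 2 -> 3. State: Kevin=3, Grace=0, Bob=0
Event 10 (Kevin -2): Kevin: 3 -> 1. State: Kevin=1, Grace=0, Bob=0

Bob's final count: 0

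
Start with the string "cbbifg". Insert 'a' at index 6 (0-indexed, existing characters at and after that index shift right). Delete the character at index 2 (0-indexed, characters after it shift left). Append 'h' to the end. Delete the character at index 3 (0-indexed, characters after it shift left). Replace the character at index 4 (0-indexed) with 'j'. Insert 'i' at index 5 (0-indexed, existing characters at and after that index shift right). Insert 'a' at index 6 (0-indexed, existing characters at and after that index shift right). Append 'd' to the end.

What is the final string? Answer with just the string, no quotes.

Answer: cbigjiahd

Derivation:
Applying each edit step by step:
Start: "cbbifg"
Op 1 (insert 'a' at idx 6): "cbbifg" -> "cbbifga"
Op 2 (delete idx 2 = 'b'): "cbbifga" -> "cbifga"
Op 3 (append 'h'): "cbifga" -> "cbifgah"
Op 4 (delete idx 3 = 'f'): "cbifgah" -> "cbigah"
Op 5 (replace idx 4: 'a' -> 'j'): "cbigah" -> "cbigjh"
Op 6 (insert 'i' at idx 5): "cbigjh" -> "cbigjih"
Op 7 (insert 'a' at idx 6): "cbigjih" -> "cbigjiah"
Op 8 (append 'd'): "cbigjiah" -> "cbigjiahd"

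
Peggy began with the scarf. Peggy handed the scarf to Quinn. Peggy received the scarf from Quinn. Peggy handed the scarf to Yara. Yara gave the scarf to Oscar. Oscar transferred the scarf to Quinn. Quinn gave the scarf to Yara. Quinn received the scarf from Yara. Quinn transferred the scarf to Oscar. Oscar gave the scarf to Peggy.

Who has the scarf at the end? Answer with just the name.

Tracking the scarf through each event:
Start: Peggy has the scarf.
After event 1: Quinn has the scarf.
After event 2: Peggy has the scarf.
After event 3: Yara has the scarf.
After event 4: Oscar has the scarf.
After event 5: Quinn has the scarf.
After event 6: Yara has the scarf.
After event 7: Quinn has the scarf.
After event 8: Oscar has the scarf.
After event 9: Peggy has the scarf.

Answer: Peggy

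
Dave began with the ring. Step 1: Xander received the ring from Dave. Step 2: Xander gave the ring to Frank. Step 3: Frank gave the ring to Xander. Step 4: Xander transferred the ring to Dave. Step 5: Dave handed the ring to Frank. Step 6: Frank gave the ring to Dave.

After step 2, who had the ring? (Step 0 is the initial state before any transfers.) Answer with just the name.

Answer: Frank

Derivation:
Tracking the ring holder through step 2:
After step 0 (start): Dave
After step 1: Xander
After step 2: Frank

At step 2, the holder is Frank.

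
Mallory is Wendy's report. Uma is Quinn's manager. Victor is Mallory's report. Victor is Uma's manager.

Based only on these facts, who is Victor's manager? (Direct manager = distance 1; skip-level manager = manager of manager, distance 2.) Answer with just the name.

Answer: Mallory

Derivation:
Reconstructing the manager chain from the given facts:
  Wendy -> Mallory -> Victor -> Uma -> Quinn
(each arrow means 'manager of the next')
Positions in the chain (0 = top):
  position of Wendy: 0
  position of Mallory: 1
  position of Victor: 2
  position of Uma: 3
  position of Quinn: 4

Victor is at position 2; the manager is 1 step up the chain, i.e. position 1: Mallory.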